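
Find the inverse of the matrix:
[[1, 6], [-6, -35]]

For [[a,b],[c,d]], inverse = (1/det)·[[d,-b],[-c,a]]
det = (1)(-35) - (6)(-6) = -35 - -36 = 1
Inverse = [[-35, -6], [6, 1]]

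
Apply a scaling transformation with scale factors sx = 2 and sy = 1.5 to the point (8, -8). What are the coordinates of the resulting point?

Scaling matrix:
[[2, 0], [0, 1.50]]
Result: (8 × 2, -8 × 1.5) = (16, -12)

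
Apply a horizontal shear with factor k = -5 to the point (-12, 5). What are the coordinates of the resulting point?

Shear matrix for horizontal shear with factor k = -5:
[[1, -5], [0, 1]]
Result: (-12, 5) → (-37, 5)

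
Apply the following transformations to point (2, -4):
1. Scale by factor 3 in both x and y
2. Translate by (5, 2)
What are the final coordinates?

Step 1: Scale (2, -4) by 3 → (6, -12)
Step 2: Translate by (5, 2) → (11, -10)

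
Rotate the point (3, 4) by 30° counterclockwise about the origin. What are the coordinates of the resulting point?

Rotation matrix for 30°: [[cos 30°, -sin 30°], [sin 30°, cos 30°]] ≈ [[0.866025, -0.500000], [0.500000, 0.866025]]
[[0.866025, -0.500000], [0.500000, 0.866025]] × [3, 4]ᵀ ≈ [0.5981, 4.9641]ᵀ
Result: (0.5981, 4.9641)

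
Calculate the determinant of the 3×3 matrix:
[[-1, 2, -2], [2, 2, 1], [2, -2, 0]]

Expansion along first row:
det = -1·det([[2,1],[-2,0]]) - 2·det([[2,1],[2,0]]) + -2·det([[2,2],[2,-2]])
    = -1·(2·0 - 1·-2) - 2·(2·0 - 1·2) + -2·(2·-2 - 2·2)
    = -1·2 - 2·-2 + -2·-8
    = -2 + 4 + 16 = 18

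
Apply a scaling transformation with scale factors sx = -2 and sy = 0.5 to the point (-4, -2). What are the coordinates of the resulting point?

Scaling matrix:
[[-2, 0], [0, 0.50]]
Result: (-4 × -2, -2 × 0.5) = (8, -1)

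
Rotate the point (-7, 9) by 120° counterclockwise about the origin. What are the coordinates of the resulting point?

Rotation matrix for 120°: [[cos 120°, -sin 120°], [sin 120°, cos 120°]] ≈ [[-0.500000, -0.866025], [0.866025, -0.500000]]
[[-0.500000, -0.866025], [0.866025, -0.500000]] × [-7, 9]ᵀ ≈ [-4.2942, -10.5622]ᵀ
Result: (-4.2942, -10.5622)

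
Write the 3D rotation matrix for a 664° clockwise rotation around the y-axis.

Rotation matrix for clockwise 664° around y-axis:
A clockwise rotation by 664° is a counterclockwise rotation by -664°.
cos(-664°) = 0.5592, sin(-664°) = 0.8290
Result: [[0.5592, 0, 0.8290], [0, 1, 0], [-0.8290, 0, 0.5592]]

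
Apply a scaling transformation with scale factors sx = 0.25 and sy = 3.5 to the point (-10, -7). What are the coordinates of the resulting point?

Scaling matrix:
[[0.25, 0], [0, 3.50]]
Result: (-10 × 0.25, -7 × 3.5) = (-2.5, -24.5)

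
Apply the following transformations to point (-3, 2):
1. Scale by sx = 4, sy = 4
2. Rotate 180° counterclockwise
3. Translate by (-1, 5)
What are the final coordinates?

Step 1: Scale → (-12, 8)
Step 2: Rotate 180° → (12, -8)
Step 3: Translate → (11, -3)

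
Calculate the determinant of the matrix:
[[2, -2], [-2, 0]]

For a 2×2 matrix [[a, b], [c, d]], det = ad - bc
det = (2)(0) - (-2)(-2) = 0 - 4 = -4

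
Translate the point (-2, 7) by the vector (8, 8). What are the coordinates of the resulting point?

Translation by (8, 8) (homogeneous matrix [[1, 0, 8], [0, 1, 8], [0, 0, 1]]):
x' = -2 + 8 = 6
y' = 7 + 8 = 15
Result: (6, 15)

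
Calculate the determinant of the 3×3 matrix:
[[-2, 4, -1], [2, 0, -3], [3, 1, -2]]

Expansion along first row:
det = -2·det([[0,-3],[1,-2]]) - 4·det([[2,-3],[3,-2]]) + -1·det([[2,0],[3,1]])
    = -2·(0·-2 - -3·1) - 4·(2·-2 - -3·3) + -1·(2·1 - 0·3)
    = -2·3 - 4·5 + -1·2
    = -6 + -20 + -2 = -28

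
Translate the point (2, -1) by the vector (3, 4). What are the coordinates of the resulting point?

Translation by (3, 4) (homogeneous matrix [[1, 0, 3], [0, 1, 4], [0, 0, 1]]):
x' = 2 + 3 = 5
y' = -1 + 4 = 3
Result: (5, 3)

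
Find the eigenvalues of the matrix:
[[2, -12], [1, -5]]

Characteristic equation: det(A - λI) = 0
λ² - (trace)λ + (det) = 0
trace = 2 + -5 = -3, det = (2)(-5) - (-12)(1) = 2
λ² - (-3)λ + (2) = 0
λ = (-3 ± √((-3)² - 4·(2))) / 2 = (-3 ± √1) / 2
Solving: λ = -2, -1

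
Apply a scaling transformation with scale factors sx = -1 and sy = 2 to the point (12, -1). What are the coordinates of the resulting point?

Scaling matrix:
[[-1, 0], [0, 2]]
Result: (12 × -1, -1 × 2) = (-12, -2)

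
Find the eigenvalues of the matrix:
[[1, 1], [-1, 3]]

Characteristic equation: det(A - λI) = 0
λ² - (trace)λ + (det) = 0
trace = 1 + 3 = 4, det = (1)(3) - (1)(-1) = 4
λ² - (4)λ + (4) = 0
λ = (4 ± √((4)² - 4·(4))) / 2 = (4 ± √0) / 2
Solving: λ = 2, 2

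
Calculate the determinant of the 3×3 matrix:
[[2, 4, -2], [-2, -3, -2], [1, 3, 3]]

Expansion along first row:
det = 2·det([[-3,-2],[3,3]]) - 4·det([[-2,-2],[1,3]]) + -2·det([[-2,-3],[1,3]])
    = 2·(-3·3 - -2·3) - 4·(-2·3 - -2·1) + -2·(-2·3 - -3·1)
    = 2·-3 - 4·-4 + -2·-3
    = -6 + 16 + 6 = 16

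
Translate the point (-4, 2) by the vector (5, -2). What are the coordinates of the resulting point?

Translation by (5, -2) (homogeneous matrix [[1, 0, 5], [0, 1, -2], [0, 0, 1]]):
x' = -4 + 5 = 1
y' = 2 + -2 = 0
Result: (1, 0)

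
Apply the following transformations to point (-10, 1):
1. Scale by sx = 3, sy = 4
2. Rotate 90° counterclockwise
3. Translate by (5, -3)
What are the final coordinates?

Step 1: Scale → (-30, 4)
Step 2: Rotate 90° → (-4, -30)
Step 3: Translate → (1, -33)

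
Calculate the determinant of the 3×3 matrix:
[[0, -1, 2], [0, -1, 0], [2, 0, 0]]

Expansion along first row:
det = 0·det([[-1,0],[0,0]]) - -1·det([[0,0],[2,0]]) + 2·det([[0,-1],[2,0]])
    = 0·(-1·0 - 0·0) - -1·(0·0 - 0·2) + 2·(0·0 - -1·2)
    = 0·0 - -1·0 + 2·2
    = 0 + 0 + 4 = 4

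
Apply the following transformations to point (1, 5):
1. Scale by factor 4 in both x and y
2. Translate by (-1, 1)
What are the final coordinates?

Step 1: Scale (1, 5) by 4 → (4, 20)
Step 2: Translate by (-1, 1) → (3, 21)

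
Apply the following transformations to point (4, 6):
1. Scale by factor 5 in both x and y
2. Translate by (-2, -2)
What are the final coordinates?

Step 1: Scale (4, 6) by 5 → (20, 30)
Step 2: Translate by (-2, -2) → (18, 28)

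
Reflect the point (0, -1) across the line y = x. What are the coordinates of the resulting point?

Reflection across line y = x: (0, -1) → (-1, 0)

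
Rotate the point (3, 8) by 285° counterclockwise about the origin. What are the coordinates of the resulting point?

Rotation matrix for 285°: [[cos 285°, -sin 285°], [sin 285°, cos 285°]] ≈ [[0.258819, 0.965926], [-0.965926, 0.258819]]
[[0.258819, 0.965926], [-0.965926, 0.258819]] × [3, 8]ᵀ ≈ [8.5039, -0.8272]ᵀ
Result: (8.5039, -0.8272)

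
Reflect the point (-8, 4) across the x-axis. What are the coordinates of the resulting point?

Reflection across x-axis: (-8, 4) → (-8, -4)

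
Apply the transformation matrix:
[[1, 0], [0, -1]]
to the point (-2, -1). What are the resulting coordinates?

Matrix multiplication:
[[1, 0], [0, -1]] × [-2, -1]ᵀ
= [(1)(-2) + (0)(-1), (0)(-2) + (-1)(-1)]ᵀ
= [-2, 1]ᵀ
Result: (-2, 1)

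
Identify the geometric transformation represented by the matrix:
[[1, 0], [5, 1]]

This matrix represents: vertical shear with factor 5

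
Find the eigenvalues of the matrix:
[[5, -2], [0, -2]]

Characteristic equation: det(A - λI) = 0
λ² - (trace)λ + (det) = 0
trace = 5 + -2 = 3, det = (5)(-2) - (-2)(0) = -10
λ² - (3)λ + (-10) = 0
λ = (3 ± √((3)² - 4·(-10))) / 2 = (3 ± √49) / 2
Solving: λ = -2, 5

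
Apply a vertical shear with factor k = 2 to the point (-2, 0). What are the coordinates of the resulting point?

Shear matrix for vertical shear with factor k = 2:
[[1, 0], [2, 1]]
Result: (-2, 0) → (-2, -4)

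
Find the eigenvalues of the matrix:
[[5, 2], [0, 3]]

Characteristic equation: det(A - λI) = 0
λ² - (trace)λ + (det) = 0
trace = 5 + 3 = 8, det = (5)(3) - (2)(0) = 15
λ² - (8)λ + (15) = 0
λ = (8 ± √((8)² - 4·(15))) / 2 = (8 ± √4) / 2
Solving: λ = 3, 5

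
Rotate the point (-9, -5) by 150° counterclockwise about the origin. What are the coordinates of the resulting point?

Rotation matrix for 150°: [[cos 150°, -sin 150°], [sin 150°, cos 150°]] ≈ [[-0.866025, -0.500000], [0.500000, -0.866025]]
[[-0.866025, -0.500000], [0.500000, -0.866025]] × [-9, -5]ᵀ ≈ [10.2942, -0.1699]ᵀ
Result: (10.2942, -0.1699)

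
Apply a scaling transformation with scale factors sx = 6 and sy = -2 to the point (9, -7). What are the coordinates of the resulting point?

Scaling matrix:
[[6, 0], [0, -2]]
Result: (9 × 6, -7 × -2) = (54, 14)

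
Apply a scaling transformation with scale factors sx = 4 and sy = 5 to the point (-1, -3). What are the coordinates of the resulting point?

Scaling matrix:
[[4, 0], [0, 5]]
Result: (-1 × 4, -3 × 5) = (-4, -15)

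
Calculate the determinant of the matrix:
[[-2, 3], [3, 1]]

For a 2×2 matrix [[a, b], [c, d]], det = ad - bc
det = (-2)(1) - (3)(3) = -2 - 9 = -11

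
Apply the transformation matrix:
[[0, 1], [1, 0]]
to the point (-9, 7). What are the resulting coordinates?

Matrix multiplication:
[[0, 1], [1, 0]] × [-9, 7]ᵀ
= [(0)(-9) + (1)(7), (1)(-9) + (0)(7)]ᵀ
= [7, -9]ᵀ
Result: (7, -9)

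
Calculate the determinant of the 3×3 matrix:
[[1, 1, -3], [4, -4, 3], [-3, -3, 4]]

Expansion along first row:
det = 1·det([[-4,3],[-3,4]]) - 1·det([[4,3],[-3,4]]) + -3·det([[4,-4],[-3,-3]])
    = 1·(-4·4 - 3·-3) - 1·(4·4 - 3·-3) + -3·(4·-3 - -4·-3)
    = 1·-7 - 1·25 + -3·-24
    = -7 + -25 + 72 = 40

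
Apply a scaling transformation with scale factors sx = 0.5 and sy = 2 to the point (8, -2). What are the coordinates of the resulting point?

Scaling matrix:
[[0.50, 0], [0, 2]]
Result: (8 × 0.5, -2 × 2) = (4, -4)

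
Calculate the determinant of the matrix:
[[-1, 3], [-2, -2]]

For a 2×2 matrix [[a, b], [c, d]], det = ad - bc
det = (-1)(-2) - (3)(-2) = 2 - -6 = 8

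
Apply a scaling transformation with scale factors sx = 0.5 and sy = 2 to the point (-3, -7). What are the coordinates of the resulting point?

Scaling matrix:
[[0.50, 0], [0, 2]]
Result: (-3 × 0.5, -7 × 2) = (-1.5, -14)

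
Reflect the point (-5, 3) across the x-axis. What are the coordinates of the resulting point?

Reflection across x-axis: (-5, 3) → (-5, -3)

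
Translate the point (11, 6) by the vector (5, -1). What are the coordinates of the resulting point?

Translation by (5, -1) (homogeneous matrix [[1, 0, 5], [0, 1, -1], [0, 0, 1]]):
x' = 11 + 5 = 16
y' = 6 + -1 = 5
Result: (16, 5)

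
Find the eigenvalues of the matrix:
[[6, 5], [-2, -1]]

Characteristic equation: det(A - λI) = 0
λ² - (trace)λ + (det) = 0
trace = 6 + -1 = 5, det = (6)(-1) - (5)(-2) = 4
λ² - (5)λ + (4) = 0
λ = (5 ± √((5)² - 4·(4))) / 2 = (5 ± √9) / 2
Solving: λ = 1, 4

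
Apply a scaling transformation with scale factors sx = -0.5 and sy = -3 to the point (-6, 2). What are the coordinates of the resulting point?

Scaling matrix:
[[-0.50, 0], [0, -3]]
Result: (-6 × -0.5, 2 × -3) = (3, -6)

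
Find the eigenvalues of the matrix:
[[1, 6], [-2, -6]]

Characteristic equation: det(A - λI) = 0
λ² - (trace)λ + (det) = 0
trace = 1 + -6 = -5, det = (1)(-6) - (6)(-2) = 6
λ² - (-5)λ + (6) = 0
λ = (-5 ± √((-5)² - 4·(6))) / 2 = (-5 ± √1) / 2
Solving: λ = -3, -2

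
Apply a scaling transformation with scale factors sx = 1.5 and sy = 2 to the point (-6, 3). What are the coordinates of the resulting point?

Scaling matrix:
[[1.50, 0], [0, 2]]
Result: (-6 × 1.5, 3 × 2) = (-9, 6)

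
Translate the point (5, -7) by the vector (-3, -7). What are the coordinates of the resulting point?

Translation by (-3, -7) (homogeneous matrix [[1, 0, -3], [0, 1, -7], [0, 0, 1]]):
x' = 5 + -3 = 2
y' = -7 + -7 = -14
Result: (2, -14)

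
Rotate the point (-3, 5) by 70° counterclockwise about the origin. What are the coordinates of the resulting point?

Rotation matrix for 70°: [[cos 70°, -sin 70°], [sin 70°, cos 70°]] ≈ [[0.342020, -0.939693], [0.939693, 0.342020]]
[[0.342020, -0.939693], [0.939693, 0.342020]] × [-3, 5]ᵀ ≈ [-5.7245, -1.1090]ᵀ
Result: (-5.7245, -1.1090)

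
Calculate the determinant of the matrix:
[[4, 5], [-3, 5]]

For a 2×2 matrix [[a, b], [c, d]], det = ad - bc
det = (4)(5) - (5)(-3) = 20 - -15 = 35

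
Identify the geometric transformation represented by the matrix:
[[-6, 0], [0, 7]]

This matrix represents: non-uniform scaling by sx = -6, sy = 7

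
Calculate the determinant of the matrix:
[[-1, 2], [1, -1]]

For a 2×2 matrix [[a, b], [c, d]], det = ad - bc
det = (-1)(-1) - (2)(1) = 1 - 2 = -1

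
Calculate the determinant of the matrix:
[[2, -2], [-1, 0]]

For a 2×2 matrix [[a, b], [c, d]], det = ad - bc
det = (2)(0) - (-2)(-1) = 0 - 2 = -2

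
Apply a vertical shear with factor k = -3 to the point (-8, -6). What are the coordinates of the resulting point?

Shear matrix for vertical shear with factor k = -3:
[[1, 0], [-3, 1]]
Result: (-8, -6) → (-8, 18)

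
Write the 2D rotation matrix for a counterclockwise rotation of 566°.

Rotation matrix formula: [[cos θ, -sin θ], [sin θ, cos θ]]
For θ = 566°:
cos(566°) = -0.8988
sin(566°) = -0.4384
Result: [[-0.8988, 0.4384], [-0.4384, -0.8988]]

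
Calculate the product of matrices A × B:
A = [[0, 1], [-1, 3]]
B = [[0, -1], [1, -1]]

Matrix multiplication:
C[0][0] = 0×0 + 1×1 = 1
C[0][1] = 0×-1 + 1×-1 = -1
C[1][0] = -1×0 + 3×1 = 3
C[1][1] = -1×-1 + 3×-1 = -2
Result: [[1, -1], [3, -2]]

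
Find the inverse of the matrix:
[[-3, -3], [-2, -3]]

For [[a,b],[c,d]], inverse = (1/det)·[[d,-b],[-c,a]]
det = (-3)(-3) - (-3)(-2) = 9 - 6 = 3
Inverse = (1/3)·[[-3, 3], [2, -3]]
= [[-1, 1], [2/3, -1]]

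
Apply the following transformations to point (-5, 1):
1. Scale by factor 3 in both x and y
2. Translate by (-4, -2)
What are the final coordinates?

Step 1: Scale (-5, 1) by 3 → (-15, 3)
Step 2: Translate by (-4, -2) → (-19, 1)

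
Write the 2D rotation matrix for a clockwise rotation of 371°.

Rotation matrix formula: [[cos θ, -sin θ], [sin θ, cos θ]]
A clockwise rotation by 371° is equivalent to a counterclockwise rotation by -371°.
For θ = -371°:
cos(-371°) = 0.9816
sin(-371°) = -0.1908
Result: [[0.9816, 0.1908], [-0.1908, 0.9816]]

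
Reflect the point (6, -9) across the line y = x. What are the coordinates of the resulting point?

Reflection across line y = x: (6, -9) → (-9, 6)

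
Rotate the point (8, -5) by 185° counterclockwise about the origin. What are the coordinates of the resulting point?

Rotation matrix for 185°: [[cos 185°, -sin 185°], [sin 185°, cos 185°]] ≈ [[-0.996195, 0.087156], [-0.087156, -0.996195]]
[[-0.996195, 0.087156], [-0.087156, -0.996195]] × [8, -5]ᵀ ≈ [-8.4053, 4.2837]ᵀ
Result: (-8.4053, 4.2837)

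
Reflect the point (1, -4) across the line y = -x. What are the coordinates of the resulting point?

Reflection across line y = -x: (1, -4) → (4, -1)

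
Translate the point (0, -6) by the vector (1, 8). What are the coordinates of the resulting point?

Translation by (1, 8) (homogeneous matrix [[1, 0, 1], [0, 1, 8], [0, 0, 1]]):
x' = 0 + 1 = 1
y' = -6 + 8 = 2
Result: (1, 2)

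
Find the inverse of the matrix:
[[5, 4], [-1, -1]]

For [[a,b],[c,d]], inverse = (1/det)·[[d,-b],[-c,a]]
det = (5)(-1) - (4)(-1) = -5 - -4 = -1
Inverse = (1/-1)·[[-1, -4], [1, 5]]
= [[1, 4], [-1, -5]]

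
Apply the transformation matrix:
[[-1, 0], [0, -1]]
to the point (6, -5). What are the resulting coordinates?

Matrix multiplication:
[[-1, 0], [0, -1]] × [6, -5]ᵀ
= [(-1)(6) + (0)(-5), (0)(6) + (-1)(-5)]ᵀ
= [-6, 5]ᵀ
Result: (-6, 5)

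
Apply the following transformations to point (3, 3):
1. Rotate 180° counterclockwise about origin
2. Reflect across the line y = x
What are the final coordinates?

Step 1: Rotate 180° → (-3, -3)
Step 2: Reflect across line y = x → (-3, -3)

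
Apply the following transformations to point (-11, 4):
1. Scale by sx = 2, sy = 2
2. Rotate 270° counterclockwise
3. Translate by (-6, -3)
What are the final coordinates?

Step 1: Scale → (-22, 8)
Step 2: Rotate 270° → (8, 22)
Step 3: Translate → (2, 19)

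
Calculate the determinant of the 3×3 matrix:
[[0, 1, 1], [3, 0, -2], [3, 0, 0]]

Expansion along first row:
det = 0·det([[0,-2],[0,0]]) - 1·det([[3,-2],[3,0]]) + 1·det([[3,0],[3,0]])
    = 0·(0·0 - -2·0) - 1·(3·0 - -2·3) + 1·(3·0 - 0·3)
    = 0·0 - 1·6 + 1·0
    = 0 + -6 + 0 = -6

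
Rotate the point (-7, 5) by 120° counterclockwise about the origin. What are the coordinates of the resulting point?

Rotation matrix for 120°: [[cos 120°, -sin 120°], [sin 120°, cos 120°]] ≈ [[-0.500000, -0.866025], [0.866025, -0.500000]]
[[-0.500000, -0.866025], [0.866025, -0.500000]] × [-7, 5]ᵀ ≈ [-0.8301, -8.5622]ᵀ
Result: (-0.8301, -8.5622)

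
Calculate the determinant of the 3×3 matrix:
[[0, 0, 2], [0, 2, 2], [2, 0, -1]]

Expansion along first row:
det = 0·det([[2,2],[0,-1]]) - 0·det([[0,2],[2,-1]]) + 2·det([[0,2],[2,0]])
    = 0·(2·-1 - 2·0) - 0·(0·-1 - 2·2) + 2·(0·0 - 2·2)
    = 0·-2 - 0·-4 + 2·-4
    = 0 + 0 + -8 = -8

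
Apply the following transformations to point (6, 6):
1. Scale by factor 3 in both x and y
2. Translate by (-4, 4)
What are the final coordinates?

Step 1: Scale (6, 6) by 3 → (18, 18)
Step 2: Translate by (-4, 4) → (14, 22)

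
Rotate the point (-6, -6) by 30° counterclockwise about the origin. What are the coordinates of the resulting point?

Rotation matrix for 30°: [[cos 30°, -sin 30°], [sin 30°, cos 30°]] ≈ [[0.866025, -0.500000], [0.500000, 0.866025]]
[[0.866025, -0.500000], [0.500000, 0.866025]] × [-6, -6]ᵀ ≈ [-2.1962, -8.1962]ᵀ
Result: (-2.1962, -8.1962)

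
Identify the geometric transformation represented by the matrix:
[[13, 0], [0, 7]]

This matrix represents: non-uniform scaling by sx = 13, sy = 7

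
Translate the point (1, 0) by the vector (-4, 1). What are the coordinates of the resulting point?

Translation by (-4, 1) (homogeneous matrix [[1, 0, -4], [0, 1, 1], [0, 0, 1]]):
x' = 1 + -4 = -3
y' = 0 + 1 = 1
Result: (-3, 1)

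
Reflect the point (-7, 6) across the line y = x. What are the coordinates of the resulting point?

Reflection across line y = x: (-7, 6) → (6, -7)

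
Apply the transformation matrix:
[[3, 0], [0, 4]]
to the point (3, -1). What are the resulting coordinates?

Matrix multiplication:
[[3, 0], [0, 4]] × [3, -1]ᵀ
= [(3)(3) + (0)(-1), (0)(3) + (4)(-1)]ᵀ
= [9, -4]ᵀ
Result: (9, -4)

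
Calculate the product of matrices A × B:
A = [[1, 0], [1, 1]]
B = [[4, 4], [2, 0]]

Matrix multiplication:
C[0][0] = 1×4 + 0×2 = 4
C[0][1] = 1×4 + 0×0 = 4
C[1][0] = 1×4 + 1×2 = 6
C[1][1] = 1×4 + 1×0 = 4
Result: [[4, 4], [6, 4]]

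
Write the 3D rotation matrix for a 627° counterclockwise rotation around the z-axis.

Rotation matrix for counterclockwise 627° around z-axis:
cos(627°) = -0.0523, sin(627°) = -0.9986
Result: [[-0.0523, 0.9986, 0], [-0.9986, -0.0523, 0], [0, 0, 1]]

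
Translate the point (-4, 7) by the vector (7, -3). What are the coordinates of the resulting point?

Translation by (7, -3) (homogeneous matrix [[1, 0, 7], [0, 1, -3], [0, 0, 1]]):
x' = -4 + 7 = 3
y' = 7 + -3 = 4
Result: (3, 4)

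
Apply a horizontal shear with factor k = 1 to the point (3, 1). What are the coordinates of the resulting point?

Shear matrix for horizontal shear with factor k = 1:
[[1, 1], [0, 1]]
Result: (3, 1) → (4, 1)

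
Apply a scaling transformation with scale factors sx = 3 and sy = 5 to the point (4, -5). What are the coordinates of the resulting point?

Scaling matrix:
[[3, 0], [0, 5]]
Result: (4 × 3, -5 × 5) = (12, -25)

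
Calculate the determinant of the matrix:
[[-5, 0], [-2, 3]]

For a 2×2 matrix [[a, b], [c, d]], det = ad - bc
det = (-5)(3) - (0)(-2) = -15 - 0 = -15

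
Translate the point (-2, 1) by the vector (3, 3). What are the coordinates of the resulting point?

Translation by (3, 3) (homogeneous matrix [[1, 0, 3], [0, 1, 3], [0, 0, 1]]):
x' = -2 + 3 = 1
y' = 1 + 3 = 4
Result: (1, 4)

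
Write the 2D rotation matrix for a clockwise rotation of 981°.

Rotation matrix formula: [[cos θ, -sin θ], [sin θ, cos θ]]
A clockwise rotation by 981° is equivalent to a counterclockwise rotation by -981°.
For θ = -981°:
cos(-981°) = -0.1564
sin(-981°) = 0.9877
Result: [[-0.1564, -0.9877], [0.9877, -0.1564]]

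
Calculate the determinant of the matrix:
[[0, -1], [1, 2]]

For a 2×2 matrix [[a, b], [c, d]], det = ad - bc
det = (0)(2) - (-1)(1) = 0 - -1 = 1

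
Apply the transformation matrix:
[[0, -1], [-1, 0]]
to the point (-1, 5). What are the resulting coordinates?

Matrix multiplication:
[[0, -1], [-1, 0]] × [-1, 5]ᵀ
= [(0)(-1) + (-1)(5), (-1)(-1) + (0)(5)]ᵀ
= [-5, 1]ᵀ
Result: (-5, 1)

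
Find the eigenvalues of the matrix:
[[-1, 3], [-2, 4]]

Characteristic equation: det(A - λI) = 0
λ² - (trace)λ + (det) = 0
trace = -1 + 4 = 3, det = (-1)(4) - (3)(-2) = 2
λ² - (3)λ + (2) = 0
λ = (3 ± √((3)² - 4·(2))) / 2 = (3 ± √1) / 2
Solving: λ = 1, 2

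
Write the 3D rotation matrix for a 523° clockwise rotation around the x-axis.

Rotation matrix for clockwise 523° around x-axis:
A clockwise rotation by 523° is a counterclockwise rotation by -523°.
cos(-523°) = -0.9563, sin(-523°) = -0.2924
Result: [[1, 0, 0], [0, -0.9563, 0.2924], [0, -0.2924, -0.9563]]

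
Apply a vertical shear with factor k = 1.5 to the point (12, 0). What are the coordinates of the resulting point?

Shear matrix for vertical shear with factor k = 1.5:
[[1, 0], [1.50, 1]]
Result: (12, 0) → (12, 18)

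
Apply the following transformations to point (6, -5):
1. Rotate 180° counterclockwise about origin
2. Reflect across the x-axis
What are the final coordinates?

Step 1: Rotate 180° → (-6, 5)
Step 2: Reflect across x-axis → (-6, -5)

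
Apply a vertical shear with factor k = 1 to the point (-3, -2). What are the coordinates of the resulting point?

Shear matrix for vertical shear with factor k = 1:
[[1, 0], [1, 1]]
Result: (-3, -2) → (-3, -5)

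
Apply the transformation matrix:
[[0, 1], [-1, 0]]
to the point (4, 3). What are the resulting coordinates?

Matrix multiplication:
[[0, 1], [-1, 0]] × [4, 3]ᵀ
= [(0)(4) + (1)(3), (-1)(4) + (0)(3)]ᵀ
= [3, -4]ᵀ
Result: (3, -4)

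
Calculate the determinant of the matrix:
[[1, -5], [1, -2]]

For a 2×2 matrix [[a, b], [c, d]], det = ad - bc
det = (1)(-2) - (-5)(1) = -2 - -5 = 3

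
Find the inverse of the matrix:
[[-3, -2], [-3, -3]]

For [[a,b],[c,d]], inverse = (1/det)·[[d,-b],[-c,a]]
det = (-3)(-3) - (-2)(-3) = 9 - 6 = 3
Inverse = (1/3)·[[-3, 2], [3, -3]]
= [[-1, 2/3], [1, -1]]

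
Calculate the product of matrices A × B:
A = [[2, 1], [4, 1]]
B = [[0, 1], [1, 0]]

Matrix multiplication:
C[0][0] = 2×0 + 1×1 = 1
C[0][1] = 2×1 + 1×0 = 2
C[1][0] = 4×0 + 1×1 = 1
C[1][1] = 4×1 + 1×0 = 4
Result: [[1, 2], [1, 4]]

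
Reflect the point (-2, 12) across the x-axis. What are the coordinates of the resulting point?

Reflection across x-axis: (-2, 12) → (-2, -12)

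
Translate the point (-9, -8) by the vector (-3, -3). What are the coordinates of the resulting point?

Translation by (-3, -3) (homogeneous matrix [[1, 0, -3], [0, 1, -3], [0, 0, 1]]):
x' = -9 + -3 = -12
y' = -8 + -3 = -11
Result: (-12, -11)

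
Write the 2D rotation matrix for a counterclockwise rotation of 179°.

Rotation matrix formula: [[cos θ, -sin θ], [sin θ, cos θ]]
For θ = 179°:
cos(179°) = -0.9998
sin(179°) = 0.0175
Result: [[-0.9998, -0.0175], [0.0175, -0.9998]]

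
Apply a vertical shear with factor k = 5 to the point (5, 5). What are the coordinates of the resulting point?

Shear matrix for vertical shear with factor k = 5:
[[1, 0], [5, 1]]
Result: (5, 5) → (5, 30)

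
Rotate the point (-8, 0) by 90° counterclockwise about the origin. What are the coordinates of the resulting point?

Rotation matrix for 90°: [[cos 90°, -sin 90°], [sin 90°, cos 90°]] = [[0, -1], [1, 0]]
[[0, -1], [1, 0]] × [-8, 0]ᵀ = [0, -8]ᵀ
Result: (0, -8)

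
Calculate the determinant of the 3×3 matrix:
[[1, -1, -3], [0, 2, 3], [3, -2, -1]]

Expansion along first row:
det = 1·det([[2,3],[-2,-1]]) - -1·det([[0,3],[3,-1]]) + -3·det([[0,2],[3,-2]])
    = 1·(2·-1 - 3·-2) - -1·(0·-1 - 3·3) + -3·(0·-2 - 2·3)
    = 1·4 - -1·-9 + -3·-6
    = 4 + -9 + 18 = 13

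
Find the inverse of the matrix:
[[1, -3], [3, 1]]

For [[a,b],[c,d]], inverse = (1/det)·[[d,-b],[-c,a]]
det = (1)(1) - (-3)(3) = 1 - -9 = 10
Inverse = (1/10)·[[1, 3], [-3, 1]]
= [[1/10, 3/10], [-3/10, 1/10]]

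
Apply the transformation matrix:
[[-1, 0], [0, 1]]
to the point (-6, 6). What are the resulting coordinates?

Matrix multiplication:
[[-1, 0], [0, 1]] × [-6, 6]ᵀ
= [(-1)(-6) + (0)(6), (0)(-6) + (1)(6)]ᵀ
= [6, 6]ᵀ
Result: (6, 6)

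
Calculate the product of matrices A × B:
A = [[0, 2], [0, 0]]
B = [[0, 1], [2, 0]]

Matrix multiplication:
C[0][0] = 0×0 + 2×2 = 4
C[0][1] = 0×1 + 2×0 = 0
C[1][0] = 0×0 + 0×2 = 0
C[1][1] = 0×1 + 0×0 = 0
Result: [[4, 0], [0, 0]]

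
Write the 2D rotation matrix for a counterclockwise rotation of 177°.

Rotation matrix formula: [[cos θ, -sin θ], [sin θ, cos θ]]
For θ = 177°:
cos(177°) = -0.9986
sin(177°) = 0.0523
Result: [[-0.9986, -0.0523], [0.0523, -0.9986]]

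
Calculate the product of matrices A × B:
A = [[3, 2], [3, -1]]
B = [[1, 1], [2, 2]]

Matrix multiplication:
C[0][0] = 3×1 + 2×2 = 7
C[0][1] = 3×1 + 2×2 = 7
C[1][0] = 3×1 + -1×2 = 1
C[1][1] = 3×1 + -1×2 = 1
Result: [[7, 7], [1, 1]]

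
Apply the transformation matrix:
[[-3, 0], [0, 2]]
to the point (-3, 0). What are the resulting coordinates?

Matrix multiplication:
[[-3, 0], [0, 2]] × [-3, 0]ᵀ
= [(-3)(-3) + (0)(0), (0)(-3) + (2)(0)]ᵀ
= [9, 0]ᵀ
Result: (9, 0)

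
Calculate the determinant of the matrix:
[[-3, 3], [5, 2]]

For a 2×2 matrix [[a, b], [c, d]], det = ad - bc
det = (-3)(2) - (3)(5) = -6 - 15 = -21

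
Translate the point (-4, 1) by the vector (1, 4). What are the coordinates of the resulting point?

Translation by (1, 4) (homogeneous matrix [[1, 0, 1], [0, 1, 4], [0, 0, 1]]):
x' = -4 + 1 = -3
y' = 1 + 4 = 5
Result: (-3, 5)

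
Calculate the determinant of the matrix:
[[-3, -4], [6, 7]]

For a 2×2 matrix [[a, b], [c, d]], det = ad - bc
det = (-3)(7) - (-4)(6) = -21 - -24 = 3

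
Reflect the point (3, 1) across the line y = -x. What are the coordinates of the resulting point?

Reflection across line y = -x: (3, 1) → (-1, -3)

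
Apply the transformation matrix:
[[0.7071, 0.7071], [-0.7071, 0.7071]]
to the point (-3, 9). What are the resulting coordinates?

Matrix multiplication:
[[0.7071, 0.7071], [-0.7071, 0.7071]] × [-3, 9]ᵀ
= [(0.7071)(-3) + (0.7071)(9), (-0.7071)(-3) + (0.7071)(9)]ᵀ
= [4.2426, 8.4852]ᵀ
Result: (4.2426, 8.4852)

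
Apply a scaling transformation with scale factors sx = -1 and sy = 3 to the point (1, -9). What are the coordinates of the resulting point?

Scaling matrix:
[[-1, 0], [0, 3]]
Result: (1 × -1, -9 × 3) = (-1, -27)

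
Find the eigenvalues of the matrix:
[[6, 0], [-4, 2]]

Characteristic equation: det(A - λI) = 0
λ² - (trace)λ + (det) = 0
trace = 6 + 2 = 8, det = (6)(2) - (0)(-4) = 12
λ² - (8)λ + (12) = 0
λ = (8 ± √((8)² - 4·(12))) / 2 = (8 ± √16) / 2
Solving: λ = 2, 6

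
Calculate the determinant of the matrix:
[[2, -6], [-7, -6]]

For a 2×2 matrix [[a, b], [c, d]], det = ad - bc
det = (2)(-6) - (-6)(-7) = -12 - 42 = -54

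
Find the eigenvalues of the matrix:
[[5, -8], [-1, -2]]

Characteristic equation: det(A - λI) = 0
λ² - (trace)λ + (det) = 0
trace = 5 + -2 = 3, det = (5)(-2) - (-8)(-1) = -18
λ² - (3)λ + (-18) = 0
λ = (3 ± √((3)² - 4·(-18))) / 2 = (3 ± √81) / 2
Solving: λ = -3, 6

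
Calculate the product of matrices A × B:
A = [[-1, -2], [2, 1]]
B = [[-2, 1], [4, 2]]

Matrix multiplication:
C[0][0] = -1×-2 + -2×4 = -6
C[0][1] = -1×1 + -2×2 = -5
C[1][0] = 2×-2 + 1×4 = 0
C[1][1] = 2×1 + 1×2 = 4
Result: [[-6, -5], [0, 4]]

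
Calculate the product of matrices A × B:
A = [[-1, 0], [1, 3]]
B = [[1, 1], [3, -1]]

Matrix multiplication:
C[0][0] = -1×1 + 0×3 = -1
C[0][1] = -1×1 + 0×-1 = -1
C[1][0] = 1×1 + 3×3 = 10
C[1][1] = 1×1 + 3×-1 = -2
Result: [[-1, -1], [10, -2]]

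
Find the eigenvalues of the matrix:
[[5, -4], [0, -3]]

Characteristic equation: det(A - λI) = 0
λ² - (trace)λ + (det) = 0
trace = 5 + -3 = 2, det = (5)(-3) - (-4)(0) = -15
λ² - (2)λ + (-15) = 0
λ = (2 ± √((2)² - 4·(-15))) / 2 = (2 ± √64) / 2
Solving: λ = -3, 5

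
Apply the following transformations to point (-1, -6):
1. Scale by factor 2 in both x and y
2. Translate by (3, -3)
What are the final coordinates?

Step 1: Scale (-1, -6) by 2 → (-2, -12)
Step 2: Translate by (3, -3) → (1, -15)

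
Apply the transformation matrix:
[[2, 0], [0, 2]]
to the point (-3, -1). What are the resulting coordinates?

Matrix multiplication:
[[2, 0], [0, 2]] × [-3, -1]ᵀ
= [(2)(-3) + (0)(-1), (0)(-3) + (2)(-1)]ᵀ
= [-6, -2]ᵀ
Result: (-6, -2)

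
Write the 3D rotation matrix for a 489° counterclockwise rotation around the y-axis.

Rotation matrix for counterclockwise 489° around y-axis:
cos(489°) = -0.6293, sin(489°) = 0.7771
Result: [[-0.6293, 0, 0.7771], [0, 1, 0], [-0.7771, 0, -0.6293]]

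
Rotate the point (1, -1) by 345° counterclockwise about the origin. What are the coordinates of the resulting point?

Rotation matrix for 345°: [[cos 345°, -sin 345°], [sin 345°, cos 345°]] ≈ [[0.965926, 0.258819], [-0.258819, 0.965926]]
[[0.965926, 0.258819], [-0.258819, 0.965926]] × [1, -1]ᵀ ≈ [0.7071, -1.2247]ᵀ
Result: (0.7071, -1.2247)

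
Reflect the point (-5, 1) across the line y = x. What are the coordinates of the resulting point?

Reflection across line y = x: (-5, 1) → (1, -5)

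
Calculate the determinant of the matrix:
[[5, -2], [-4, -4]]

For a 2×2 matrix [[a, b], [c, d]], det = ad - bc
det = (5)(-4) - (-2)(-4) = -20 - 8 = -28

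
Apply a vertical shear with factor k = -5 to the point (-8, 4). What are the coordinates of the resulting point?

Shear matrix for vertical shear with factor k = -5:
[[1, 0], [-5, 1]]
Result: (-8, 4) → (-8, 44)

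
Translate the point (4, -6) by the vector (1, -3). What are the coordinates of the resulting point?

Translation by (1, -3) (homogeneous matrix [[1, 0, 1], [0, 1, -3], [0, 0, 1]]):
x' = 4 + 1 = 5
y' = -6 + -3 = -9
Result: (5, -9)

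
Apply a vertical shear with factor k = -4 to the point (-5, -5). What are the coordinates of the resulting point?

Shear matrix for vertical shear with factor k = -4:
[[1, 0], [-4, 1]]
Result: (-5, -5) → (-5, 15)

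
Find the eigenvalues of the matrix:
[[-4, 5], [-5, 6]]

Characteristic equation: det(A - λI) = 0
λ² - (trace)λ + (det) = 0
trace = -4 + 6 = 2, det = (-4)(6) - (5)(-5) = 1
λ² - (2)λ + (1) = 0
λ = (2 ± √((2)² - 4·(1))) / 2 = (2 ± √0) / 2
Solving: λ = 1, 1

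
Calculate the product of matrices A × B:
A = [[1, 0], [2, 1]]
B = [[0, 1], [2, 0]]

Matrix multiplication:
C[0][0] = 1×0 + 0×2 = 0
C[0][1] = 1×1 + 0×0 = 1
C[1][0] = 2×0 + 1×2 = 2
C[1][1] = 2×1 + 1×0 = 2
Result: [[0, 1], [2, 2]]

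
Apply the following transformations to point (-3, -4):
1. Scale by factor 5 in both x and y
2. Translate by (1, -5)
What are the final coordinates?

Step 1: Scale (-3, -4) by 5 → (-15, -20)
Step 2: Translate by (1, -5) → (-14, -25)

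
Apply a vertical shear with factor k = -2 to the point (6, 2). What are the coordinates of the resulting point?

Shear matrix for vertical shear with factor k = -2:
[[1, 0], [-2, 1]]
Result: (6, 2) → (6, -10)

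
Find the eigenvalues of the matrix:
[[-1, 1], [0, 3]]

Characteristic equation: det(A - λI) = 0
λ² - (trace)λ + (det) = 0
trace = -1 + 3 = 2, det = (-1)(3) - (1)(0) = -3
λ² - (2)λ + (-3) = 0
λ = (2 ± √((2)² - 4·(-3))) / 2 = (2 ± √16) / 2
Solving: λ = -1, 3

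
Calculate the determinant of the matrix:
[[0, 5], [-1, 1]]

For a 2×2 matrix [[a, b], [c, d]], det = ad - bc
det = (0)(1) - (5)(-1) = 0 - -5 = 5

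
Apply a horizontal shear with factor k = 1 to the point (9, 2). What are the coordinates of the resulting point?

Shear matrix for horizontal shear with factor k = 1:
[[1, 1], [0, 1]]
Result: (9, 2) → (11, 2)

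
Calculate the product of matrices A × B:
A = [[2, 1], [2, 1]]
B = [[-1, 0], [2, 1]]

Matrix multiplication:
C[0][0] = 2×-1 + 1×2 = 0
C[0][1] = 2×0 + 1×1 = 1
C[1][0] = 2×-1 + 1×2 = 0
C[1][1] = 2×0 + 1×1 = 1
Result: [[0, 1], [0, 1]]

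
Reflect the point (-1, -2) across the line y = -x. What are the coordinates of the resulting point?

Reflection across line y = -x: (-1, -2) → (2, 1)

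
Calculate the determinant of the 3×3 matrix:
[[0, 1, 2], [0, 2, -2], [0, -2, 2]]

Expansion along first row:
det = 0·det([[2,-2],[-2,2]]) - 1·det([[0,-2],[0,2]]) + 2·det([[0,2],[0,-2]])
    = 0·(2·2 - -2·-2) - 1·(0·2 - -2·0) + 2·(0·-2 - 2·0)
    = 0·0 - 1·0 + 2·0
    = 0 + 0 + 0 = 0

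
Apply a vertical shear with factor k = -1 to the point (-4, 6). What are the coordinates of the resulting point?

Shear matrix for vertical shear with factor k = -1:
[[1, 0], [-1, 1]]
Result: (-4, 6) → (-4, 10)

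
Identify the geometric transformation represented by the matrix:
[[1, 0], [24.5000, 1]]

This matrix represents: vertical shear with factor 24.5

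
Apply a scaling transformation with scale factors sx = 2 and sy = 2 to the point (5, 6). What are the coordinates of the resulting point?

Scaling matrix:
[[2, 0], [0, 2]]
Result: (5 × 2, 6 × 2) = (10, 12)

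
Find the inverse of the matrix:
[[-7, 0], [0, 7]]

For [[a,b],[c,d]], inverse = (1/det)·[[d,-b],[-c,a]]
det = (-7)(7) - (0)(0) = -49 - 0 = -49
Inverse = (1/-49)·[[7, 0], [0, -7]]
= [[-1/7, 0], [0, 1/7]]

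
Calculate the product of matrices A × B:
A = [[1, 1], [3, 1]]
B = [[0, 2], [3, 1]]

Matrix multiplication:
C[0][0] = 1×0 + 1×3 = 3
C[0][1] = 1×2 + 1×1 = 3
C[1][0] = 3×0 + 1×3 = 3
C[1][1] = 3×2 + 1×1 = 7
Result: [[3, 3], [3, 7]]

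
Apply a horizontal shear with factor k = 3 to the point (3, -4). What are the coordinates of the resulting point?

Shear matrix for horizontal shear with factor k = 3:
[[1, 3], [0, 1]]
Result: (3, -4) → (-9, -4)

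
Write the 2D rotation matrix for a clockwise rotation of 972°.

Rotation matrix formula: [[cos θ, -sin θ], [sin θ, cos θ]]
A clockwise rotation by 972° is equivalent to a counterclockwise rotation by -972°.
For θ = -972°:
cos(-972°) = -0.3090
sin(-972°) = 0.9511
Result: [[-0.3090, -0.9511], [0.9511, -0.3090]]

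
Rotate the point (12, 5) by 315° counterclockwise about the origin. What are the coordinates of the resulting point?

Rotation matrix for 315°: [[cos 315°, -sin 315°], [sin 315°, cos 315°]] ≈ [[0.707107, 0.707107], [-0.707107, 0.707107]]
[[0.707107, 0.707107], [-0.707107, 0.707107]] × [12, 5]ᵀ ≈ [12.0208, -4.9497]ᵀ
Result: (12.0208, -4.9497)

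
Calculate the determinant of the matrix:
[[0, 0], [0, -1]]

For a 2×2 matrix [[a, b], [c, d]], det = ad - bc
det = (0)(-1) - (0)(0) = 0 - 0 = 0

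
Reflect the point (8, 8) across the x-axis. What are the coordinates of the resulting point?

Reflection across x-axis: (8, 8) → (8, -8)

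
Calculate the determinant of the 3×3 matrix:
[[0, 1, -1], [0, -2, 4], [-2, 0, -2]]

Expansion along first row:
det = 0·det([[-2,4],[0,-2]]) - 1·det([[0,4],[-2,-2]]) + -1·det([[0,-2],[-2,0]])
    = 0·(-2·-2 - 4·0) - 1·(0·-2 - 4·-2) + -1·(0·0 - -2·-2)
    = 0·4 - 1·8 + -1·-4
    = 0 + -8 + 4 = -4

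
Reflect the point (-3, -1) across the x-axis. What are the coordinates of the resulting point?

Reflection across x-axis: (-3, -1) → (-3, 1)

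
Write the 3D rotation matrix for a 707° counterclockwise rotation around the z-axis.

Rotation matrix for counterclockwise 707° around z-axis:
cos(707°) = 0.9744, sin(707°) = -0.2250
Result: [[0.9744, 0.2250, 0], [-0.2250, 0.9744, 0], [0, 0, 1]]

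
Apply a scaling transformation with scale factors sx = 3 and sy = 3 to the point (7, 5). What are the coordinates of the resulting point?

Scaling matrix:
[[3, 0], [0, 3]]
Result: (7 × 3, 5 × 3) = (21, 15)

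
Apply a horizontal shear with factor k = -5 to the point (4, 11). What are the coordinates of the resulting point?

Shear matrix for horizontal shear with factor k = -5:
[[1, -5], [0, 1]]
Result: (4, 11) → (-51, 11)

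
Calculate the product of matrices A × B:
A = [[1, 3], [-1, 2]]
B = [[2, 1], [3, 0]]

Matrix multiplication:
C[0][0] = 1×2 + 3×3 = 11
C[0][1] = 1×1 + 3×0 = 1
C[1][0] = -1×2 + 2×3 = 4
C[1][1] = -1×1 + 2×0 = -1
Result: [[11, 1], [4, -1]]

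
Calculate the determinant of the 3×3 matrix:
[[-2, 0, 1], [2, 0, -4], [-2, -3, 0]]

Expansion along first row:
det = -2·det([[0,-4],[-3,0]]) - 0·det([[2,-4],[-2,0]]) + 1·det([[2,0],[-2,-3]])
    = -2·(0·0 - -4·-3) - 0·(2·0 - -4·-2) + 1·(2·-3 - 0·-2)
    = -2·-12 - 0·-8 + 1·-6
    = 24 + 0 + -6 = 18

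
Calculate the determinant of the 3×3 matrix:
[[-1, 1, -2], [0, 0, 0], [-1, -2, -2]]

Expansion along first row:
det = -1·det([[0,0],[-2,-2]]) - 1·det([[0,0],[-1,-2]]) + -2·det([[0,0],[-1,-2]])
    = -1·(0·-2 - 0·-2) - 1·(0·-2 - 0·-1) + -2·(0·-2 - 0·-1)
    = -1·0 - 1·0 + -2·0
    = 0 + 0 + 0 = 0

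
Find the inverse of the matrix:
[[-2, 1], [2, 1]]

For [[a,b],[c,d]], inverse = (1/det)·[[d,-b],[-c,a]]
det = (-2)(1) - (1)(2) = -2 - 2 = -4
Inverse = (1/-4)·[[1, -1], [-2, -2]]
= [[-1/4, 1/4], [1/2, 1/2]]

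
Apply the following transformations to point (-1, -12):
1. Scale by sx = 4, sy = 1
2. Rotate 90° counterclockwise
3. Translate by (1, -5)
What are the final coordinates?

Step 1: Scale → (-4, -12)
Step 2: Rotate 90° → (12, -4)
Step 3: Translate → (13, -9)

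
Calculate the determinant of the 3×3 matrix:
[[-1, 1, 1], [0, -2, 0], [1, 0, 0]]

Expansion along first row:
det = -1·det([[-2,0],[0,0]]) - 1·det([[0,0],[1,0]]) + 1·det([[0,-2],[1,0]])
    = -1·(-2·0 - 0·0) - 1·(0·0 - 0·1) + 1·(0·0 - -2·1)
    = -1·0 - 1·0 + 1·2
    = 0 + 0 + 2 = 2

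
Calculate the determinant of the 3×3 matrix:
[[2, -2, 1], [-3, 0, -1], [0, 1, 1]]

Expansion along first row:
det = 2·det([[0,-1],[1,1]]) - -2·det([[-3,-1],[0,1]]) + 1·det([[-3,0],[0,1]])
    = 2·(0·1 - -1·1) - -2·(-3·1 - -1·0) + 1·(-3·1 - 0·0)
    = 2·1 - -2·-3 + 1·-3
    = 2 + -6 + -3 = -7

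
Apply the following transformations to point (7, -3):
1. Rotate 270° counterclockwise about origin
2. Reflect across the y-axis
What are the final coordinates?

Step 1: Rotate 270° → (-3, -7)
Step 2: Reflect across y-axis → (3, -7)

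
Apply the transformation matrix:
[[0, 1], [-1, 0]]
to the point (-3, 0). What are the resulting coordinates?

Matrix multiplication:
[[0, 1], [-1, 0]] × [-3, 0]ᵀ
= [(0)(-3) + (1)(0), (-1)(-3) + (0)(0)]ᵀ
= [0, 3]ᵀ
Result: (0, 3)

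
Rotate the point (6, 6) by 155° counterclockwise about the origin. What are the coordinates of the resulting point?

Rotation matrix for 155°: [[cos 155°, -sin 155°], [sin 155°, cos 155°]] ≈ [[-0.906308, -0.422618], [0.422618, -0.906308]]
[[-0.906308, -0.422618], [0.422618, -0.906308]] × [6, 6]ᵀ ≈ [-7.9736, -2.9021]ᵀ
Result: (-7.9736, -2.9021)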